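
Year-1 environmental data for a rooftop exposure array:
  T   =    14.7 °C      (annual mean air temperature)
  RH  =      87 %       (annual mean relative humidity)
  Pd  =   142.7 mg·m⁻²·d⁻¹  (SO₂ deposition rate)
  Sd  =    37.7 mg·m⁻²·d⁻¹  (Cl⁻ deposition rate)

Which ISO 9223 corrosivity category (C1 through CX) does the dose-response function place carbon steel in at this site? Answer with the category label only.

C5

carbon steel: temperature factor f = -0.054·(4.7) = -0.2538
  sulphur-dioxide contribution → 103.2 μm/a
  chloride contribution → 30.77 μm/a
  total first-year rate 134 μm/a
Category bounds: 80…200 μm/a bracket r_corr ⇒ C5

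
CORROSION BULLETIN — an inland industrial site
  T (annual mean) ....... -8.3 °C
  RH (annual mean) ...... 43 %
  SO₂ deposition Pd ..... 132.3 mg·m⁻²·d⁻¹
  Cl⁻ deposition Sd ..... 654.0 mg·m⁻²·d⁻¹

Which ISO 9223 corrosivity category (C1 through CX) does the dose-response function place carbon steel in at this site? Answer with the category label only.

C2

carbon steel: temperature factor f = +0.150·(-18.3) = -2.7450
  sulphur-dioxide contribution → 3.408 μm/a
  chloride contribution → 16.84 μm/a
  total first-year rate 20.25 μm/a
ISO 9223 Table 2 (carbon steel): 1.3 < 20.2 ≤ 25 μm/a ⇒ C2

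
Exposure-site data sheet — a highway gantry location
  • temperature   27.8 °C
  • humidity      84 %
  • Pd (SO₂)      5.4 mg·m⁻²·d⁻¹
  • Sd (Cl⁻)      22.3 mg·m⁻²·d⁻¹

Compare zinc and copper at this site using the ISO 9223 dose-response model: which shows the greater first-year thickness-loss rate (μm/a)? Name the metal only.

zinc: T>10 °C ⇒ hinge -0.071·(27.8−10) = -1.2638
  sulphur-dioxide contribution → 0.3648 μm/a
  chloride contribution → 2.136 μm/a
  ⇒ r_corr(zinc) = 2.501 μm/a
copper: T>10 °C ⇒ hinge -0.080·(27.8−10) = -1.4240
  sulphur-dioxide contribution → 0.2809 μm/a
  chloride contribution → 1.904 μm/a
  total first-year rate 2.185 μm/a
Ordering by μm/a: zinc (2.5) > copper (2.18)

zinc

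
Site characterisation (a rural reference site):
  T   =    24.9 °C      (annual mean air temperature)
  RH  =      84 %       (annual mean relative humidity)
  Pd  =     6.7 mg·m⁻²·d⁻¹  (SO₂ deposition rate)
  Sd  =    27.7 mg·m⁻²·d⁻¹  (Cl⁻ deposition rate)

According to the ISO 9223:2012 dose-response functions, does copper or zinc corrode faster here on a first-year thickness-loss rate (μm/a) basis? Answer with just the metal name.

zinc

copper: T>10 °C ⇒ hinge -0.080·(24.9−10) = -1.1920
  Pd branch = 0.0053·Pd^0.26·e^(0.059·RH+f) = 0.3747 μm/a
  Cl⁻ term: 0.01025·27.7^0.27·exp(0.036·84+0.049·24.9) = 1.751
  sum: 0.3747 + 1.751 → r_corr = 2.126 μm/a
zinc: temperature factor f = -0.071·(14.9) = -1.0579
  Pd branch = 0.0129·Pd^0.44·e^(0.046·RH+f) = 0.4929 μm/a
  Sd branch = 0.0175·Sd^0.57·e^(0.008·RH+0.085·T) = 1.889 μm/a
  r_corr = 0.4929 + 1.889 = 2.382 μm/a
Ordering by μm/a: zinc (2.38) > copper (2.13)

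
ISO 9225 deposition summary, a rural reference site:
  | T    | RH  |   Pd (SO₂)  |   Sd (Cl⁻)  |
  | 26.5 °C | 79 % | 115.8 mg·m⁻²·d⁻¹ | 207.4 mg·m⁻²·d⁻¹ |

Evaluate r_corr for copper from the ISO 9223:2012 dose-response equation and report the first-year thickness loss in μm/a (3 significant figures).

r_corr = 3.24 μm/a

copper: temperature factor f = -0.080·(16.5) = -1.3200
  sulphur-dioxide contribution → 0.515 μm/a
  chloride contribution → 2.725 μm/a
  total first-year rate 3.24 μm/a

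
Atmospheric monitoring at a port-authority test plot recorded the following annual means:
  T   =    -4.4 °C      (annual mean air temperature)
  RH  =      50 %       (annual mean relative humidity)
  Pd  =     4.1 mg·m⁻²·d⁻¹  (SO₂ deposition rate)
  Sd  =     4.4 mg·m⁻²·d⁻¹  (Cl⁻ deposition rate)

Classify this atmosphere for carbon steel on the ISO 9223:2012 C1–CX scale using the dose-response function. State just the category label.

C2

carbon steel: temperature factor f = +0.150·(-14.4) = -2.1600
  SO₂ term: 1.77·4.1^0.52·exp(0.02·50-2.1600) = 1.156
  Sd branch = 0.102·Sd^0.62·e^(0.033·RH+0.04·T) = 1.116 μm/a
  sum: 1.156 + 1.116 → r_corr = 2.272 μm/a
2.27 μm/a falls in (1.3, 25] for carbon steel → category C2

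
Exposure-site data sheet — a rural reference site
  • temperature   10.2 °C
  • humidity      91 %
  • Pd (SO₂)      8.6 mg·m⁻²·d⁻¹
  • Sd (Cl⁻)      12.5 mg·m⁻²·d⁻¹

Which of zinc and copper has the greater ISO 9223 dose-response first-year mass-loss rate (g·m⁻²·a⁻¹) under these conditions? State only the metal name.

copper

zinc: temperature factor f = -0.071·(0.2) = -0.0142
  sulphur-dioxide contribution → 2.156 μm/a
  chloride contribution → 0.3639 μm/a
  ⇒ r_corr(zinc) = 2.519 μm/a
  mass loss = 2.519 μm/a × 7.14 g/cm³ = 17.99 g·m⁻²·a⁻¹
copper: T>10 °C ⇒ hinge -0.080·(10.2−10) = -0.0160
  sulphur-dioxide contribution → 1.959 μm/a
  chloride contribution → 0.8845 μm/a
  total first-year rate 2.843 μm/a
  mass loss = 2.843 μm/a × 8.96 g/cm³ = 25.48 g·m⁻²·a⁻¹
Ordering by g·m⁻²·a⁻¹: copper (25.5) > zinc (18)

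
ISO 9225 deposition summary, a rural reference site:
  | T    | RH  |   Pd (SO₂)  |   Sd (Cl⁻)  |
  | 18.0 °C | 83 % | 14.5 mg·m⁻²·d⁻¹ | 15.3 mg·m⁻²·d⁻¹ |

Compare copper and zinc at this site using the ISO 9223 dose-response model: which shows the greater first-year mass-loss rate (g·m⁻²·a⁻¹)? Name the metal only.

copper: T>10 °C ⇒ hinge -0.080·(18.0−10) = -0.6400
  Pd branch = 0.0053·Pd^0.26·e^(0.059·RH+f) = 0.7499 μm/a
  Sd branch = 0.01025·Sd^0.27·e^(0.036·RH+0.049·T) = 1.026 μm/a
  r_corr = 0.7499 + 1.026 = 1.776 μm/a
  mass loss = 1.776 μm/a × 8.96 g/cm³ = 15.92 g·m⁻²·a⁻¹
zinc: f(T) = -0.071·(T−10) [T>10 °C] = -0.5680
  Pd branch = 0.0129·Pd^0.44·e^(0.046·RH+f) = 1.079 μm/a
  Sd branch = 0.0175·Sd^0.57·e^(0.008·RH+0.085·T) = 0.7433 μm/a
  r_corr = 1.079 + 0.7433 = 1.822 μm/a
  mass loss = 1.822 μm/a × 7.14 g/cm³ = 13.01 g·m⁻²·a⁻¹
Ordering by g·m⁻²·a⁻¹: copper (15.9) > zinc (13)

copper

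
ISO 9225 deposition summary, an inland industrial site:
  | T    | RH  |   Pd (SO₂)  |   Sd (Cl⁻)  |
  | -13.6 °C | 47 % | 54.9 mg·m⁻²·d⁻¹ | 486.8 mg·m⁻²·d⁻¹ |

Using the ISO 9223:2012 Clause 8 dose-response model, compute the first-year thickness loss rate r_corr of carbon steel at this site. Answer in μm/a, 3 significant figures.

carbon steel: temperature factor f = +0.150·(-23.6) = -3.5400
  sulphur-dioxide contribution → 1.055 μm/a
  chloride contribution → 12.94 μm/a
  ⇒ r_corr(carbon steel) = 14 μm/a

r_corr = 14.0 μm/a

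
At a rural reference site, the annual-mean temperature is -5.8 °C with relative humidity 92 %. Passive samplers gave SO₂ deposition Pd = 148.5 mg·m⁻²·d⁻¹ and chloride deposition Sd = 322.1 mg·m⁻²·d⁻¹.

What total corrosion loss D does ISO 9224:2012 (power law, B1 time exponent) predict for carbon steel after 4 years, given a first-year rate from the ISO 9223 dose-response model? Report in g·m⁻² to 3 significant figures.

D(4) = 1.21e+03 g·m⁻²

carbon steel: temperature factor f = +0.150·(-15.8) = -2.3700
  sulphur-dioxide contribution → 14.03 μm/a
  chloride contribution → 60.44 μm/a
  ⇒ r_corr(carbon steel) = 74.47 μm/a
ISO 9224: D(t) = r_corr · t^b with b = 0.523 (carbon steel, B1)
  D(4) = 74.47 × 4^0.523 = 74.47 × 2.065 = 153.8 μm
  Mass loss = 153.8 μm × 7.85 g/cm³ = 1207 g·m⁻²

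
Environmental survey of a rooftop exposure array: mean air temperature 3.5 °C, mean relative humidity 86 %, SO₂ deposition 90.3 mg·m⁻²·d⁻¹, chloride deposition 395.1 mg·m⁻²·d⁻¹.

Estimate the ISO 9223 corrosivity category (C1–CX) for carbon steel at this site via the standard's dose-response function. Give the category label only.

carbon steel: temperature factor f = +0.150·(-6.5) = -0.9750
  SO₂ term: 1.77·90.3^0.52·exp(0.02·86-0.9750) = 38.77
  Cl⁻ term: 0.102·395.1^0.62·exp(0.033·86+0.04·3.5) = 81.64
  r_corr = 38.77 + 81.64 = 120.4 μm/a
Category bounds: 80…200 μm/a bracket r_corr ⇒ C5

C5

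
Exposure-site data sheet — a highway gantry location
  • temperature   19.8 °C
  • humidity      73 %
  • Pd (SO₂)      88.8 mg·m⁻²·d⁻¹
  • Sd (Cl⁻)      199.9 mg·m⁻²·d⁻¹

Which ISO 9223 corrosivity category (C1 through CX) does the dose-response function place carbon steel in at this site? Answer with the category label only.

carbon steel: temperature factor f = -0.054·(9.8) = -0.5292
  Pd branch = 1.77·Pd^0.52·e^(0.02·RH+f) = 46.28 μm/a
  Cl⁻ term: 0.102·199.9^0.62·exp(0.033·73+0.04·19.8) = 66.88
  r_corr = 46.28 + 66.88 = 113.2 μm/a
ISO 9223 Table 2 (carbon steel): 80 < 113 ≤ 200 μm/a ⇒ C5

C5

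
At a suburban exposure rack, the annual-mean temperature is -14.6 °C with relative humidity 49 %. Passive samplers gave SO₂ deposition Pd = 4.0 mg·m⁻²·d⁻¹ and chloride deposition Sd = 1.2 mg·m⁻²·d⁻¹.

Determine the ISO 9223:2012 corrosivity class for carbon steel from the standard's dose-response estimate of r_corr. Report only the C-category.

carbon steel: T≤10 °C ⇒ hinge +0.150·(-14.6−10) = -3.6900
  Pd branch = 1.77·Pd^0.52·e^(0.02·RH+f) = 0.2422 μm/a
  Cl⁻ term: 0.102·1.2^0.62·exp(0.033·49+0.04·-14.6) = 0.3209
  sum: 0.2422 + 0.3209 → r_corr = 0.563 μm/a
Category bounds: 0…1.3 μm/a bracket r_corr ⇒ C1

C1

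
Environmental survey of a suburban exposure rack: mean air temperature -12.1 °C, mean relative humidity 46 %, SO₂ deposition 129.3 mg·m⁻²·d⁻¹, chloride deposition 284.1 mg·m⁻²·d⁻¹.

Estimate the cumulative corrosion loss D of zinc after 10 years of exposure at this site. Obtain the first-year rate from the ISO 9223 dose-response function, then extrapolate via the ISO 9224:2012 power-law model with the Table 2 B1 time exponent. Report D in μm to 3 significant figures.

zinc: f(T) = +0.038·(T−10) [T≤10 °C] = -0.8398
  SO₂ term: 0.0129·129.3^0.44·exp(0.046·46-0.8398) = 0.3926
  Sd branch = 0.0175·Sd^0.57·e^(0.008·RH+0.085·T) = 0.2263 μm/a
  r_corr = 0.3926 + 0.2263 = 0.6189 μm/a
ISO 9224: D(t) = r_corr · t^b with b = 0.813 (zinc, B1)
  D(10) = 0.6189 × 10^0.813 = 0.6189 × 6.501 = 4.024 μm

D(10) = 4.02 μm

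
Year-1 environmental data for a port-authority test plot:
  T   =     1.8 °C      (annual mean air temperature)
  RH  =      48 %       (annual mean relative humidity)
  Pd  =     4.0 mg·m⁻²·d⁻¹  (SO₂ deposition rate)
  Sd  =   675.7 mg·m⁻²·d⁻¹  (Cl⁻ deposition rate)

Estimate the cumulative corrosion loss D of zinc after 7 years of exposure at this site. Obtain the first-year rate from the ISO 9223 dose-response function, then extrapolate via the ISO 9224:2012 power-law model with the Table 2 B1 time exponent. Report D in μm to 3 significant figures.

D(7) = 6.74 μm

zinc: f(T) = +0.038·(T−10) [T≤10 °C] = -0.3116
  SO₂ term: 0.0129·4.0^0.44·exp(0.046·48-0.3116) = 0.1582
  Cl⁻ term: 0.0175·675.7^0.57·exp(0.008·48+0.085·1.8) = 1.228
  sum: 0.1582 + 1.228 → r_corr = 1.386 μm/a
Power-law: D(7) = r_corr · 7^0.813
  D(7) = 1.386 × 7^0.813 = 1.386 × 4.865 = 6.744 μm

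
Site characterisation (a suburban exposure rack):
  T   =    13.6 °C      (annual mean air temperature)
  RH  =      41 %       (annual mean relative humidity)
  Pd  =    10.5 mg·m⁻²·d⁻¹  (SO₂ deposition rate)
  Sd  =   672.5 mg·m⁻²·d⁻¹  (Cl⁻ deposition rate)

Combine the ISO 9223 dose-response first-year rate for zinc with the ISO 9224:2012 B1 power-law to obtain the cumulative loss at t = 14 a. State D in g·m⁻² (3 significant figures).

zinc: f(T) = -0.071·(T−10) [T>10 °C] = -0.2556
  Pd branch = 0.0129·Pd^0.44·e^(0.046·RH+f) = 0.1853 μm/a
  Sd branch = 0.0175·Sd^0.57·e^(0.008·RH+0.085·T) = 3.157 μm/a
  r_corr = 0.1853 + 3.157 = 3.343 μm/a
Long-term exponent b (ISO 9224 Table 2, B1) = 0.813
  D(14) = 3.343 × 14^0.813 = 3.343 × 8.547 = 28.57 μm
  Mass loss = 28.57 μm × 7.14 g/cm³ = 204 g·m⁻²

D(14) = 204 g·m⁻²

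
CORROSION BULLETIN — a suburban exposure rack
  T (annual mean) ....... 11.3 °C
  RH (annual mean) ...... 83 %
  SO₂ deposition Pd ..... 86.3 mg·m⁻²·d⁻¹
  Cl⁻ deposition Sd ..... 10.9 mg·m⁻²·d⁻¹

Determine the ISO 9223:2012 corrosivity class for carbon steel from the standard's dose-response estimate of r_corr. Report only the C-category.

carbon steel: temperature factor f = -0.054·(1.3) = -0.0702
  SO₂ term: 1.77·86.3^0.52·exp(0.02·83-0.0702) = 88.13
  Sd branch = 0.102·Sd^0.62·e^(0.033·RH+0.04·T) = 10.91 μm/a
  r_corr = 88.13 + 10.91 = 99.04 μm/a
Category bounds: 80…200 μm/a bracket r_corr ⇒ C5

C5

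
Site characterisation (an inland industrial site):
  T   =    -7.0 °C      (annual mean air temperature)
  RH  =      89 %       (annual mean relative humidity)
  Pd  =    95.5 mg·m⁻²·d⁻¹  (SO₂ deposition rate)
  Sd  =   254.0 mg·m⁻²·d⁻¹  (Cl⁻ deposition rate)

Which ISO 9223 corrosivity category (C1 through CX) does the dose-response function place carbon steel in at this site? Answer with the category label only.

C4

carbon steel: temperature factor f = +0.150·(-17.0) = -2.5500
  SO₂ term: 1.77·95.5^0.52·exp(0.02·89-2.5500) = 8.773
  Sd branch = 0.102·Sd^0.62·e^(0.033·RH+0.04·T) = 45.03 μm/a
  sum: 8.773 + 45.03 → r_corr = 53.81 μm/a
53.8 μm/a falls in (50, 80] for carbon steel → category C4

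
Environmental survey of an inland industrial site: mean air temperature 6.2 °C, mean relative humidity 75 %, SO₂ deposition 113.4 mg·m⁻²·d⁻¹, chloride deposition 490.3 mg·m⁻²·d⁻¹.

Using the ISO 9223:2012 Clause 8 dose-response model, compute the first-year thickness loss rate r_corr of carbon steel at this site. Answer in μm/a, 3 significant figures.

carbon steel: temperature factor f = +0.150·(-3.8) = -0.5700
  Pd branch = 1.77·Pd^0.52·e^(0.02·RH+f) = 52.51 μm/a
  Cl⁻ term: 0.102·490.3^0.62·exp(0.033·75+0.04·6.2) = 72.32
  sum: 52.51 + 72.32 → r_corr = 124.8 μm/a

r_corr = 125 μm/a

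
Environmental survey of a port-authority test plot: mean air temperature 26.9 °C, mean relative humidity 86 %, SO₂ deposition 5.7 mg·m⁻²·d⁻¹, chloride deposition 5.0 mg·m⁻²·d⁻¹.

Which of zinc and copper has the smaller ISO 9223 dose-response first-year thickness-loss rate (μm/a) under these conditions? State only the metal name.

zinc

zinc: T>10 °C ⇒ hinge -0.071·(26.9−10) = -1.1999
  SO₂ term: 0.0129·5.7^0.44·exp(0.046·86-1.1999) = 0.4367
  Sd branch = 0.0175·Sd^0.57·e^(0.008·RH+0.085·T) = 0.8576 μm/a
  sum: 0.4367 + 0.8576 → r_corr = 1.294 μm/a
copper: temperature factor f = -0.080·(16.9) = -1.3520
  Pd branch = 0.0053·Pd^0.26·e^(0.059·RH+f) = 0.3445 μm/a
  Sd branch = 0.01025·Sd^0.27·e^(0.036·RH+0.049·T) = 1.308 μm/a
  r_corr = 0.3445 + 1.308 = 1.652 μm/a
Ordering by μm/a: copper (1.65) > zinc (1.29)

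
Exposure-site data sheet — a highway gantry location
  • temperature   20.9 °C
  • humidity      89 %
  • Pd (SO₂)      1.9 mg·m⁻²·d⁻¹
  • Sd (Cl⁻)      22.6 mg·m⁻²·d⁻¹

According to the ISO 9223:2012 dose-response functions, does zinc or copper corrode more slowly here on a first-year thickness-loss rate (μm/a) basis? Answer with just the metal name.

zinc

zinc: T>10 °C ⇒ hinge -0.071·(20.9−10) = -0.7739
  sulphur-dioxide contribution → 0.4733 μm/a
  chloride contribution → 1.246 μm/a
  ⇒ r_corr(zinc) = 1.72 μm/a
copper: temperature factor f = -0.080·(10.9) = -0.8720
  sulphur-dioxide contribution → 0.4995 μm/a
  chloride contribution → 1.631 μm/a
  total first-year rate 2.131 μm/a
Ordering by μm/a: copper (2.13) > zinc (1.72)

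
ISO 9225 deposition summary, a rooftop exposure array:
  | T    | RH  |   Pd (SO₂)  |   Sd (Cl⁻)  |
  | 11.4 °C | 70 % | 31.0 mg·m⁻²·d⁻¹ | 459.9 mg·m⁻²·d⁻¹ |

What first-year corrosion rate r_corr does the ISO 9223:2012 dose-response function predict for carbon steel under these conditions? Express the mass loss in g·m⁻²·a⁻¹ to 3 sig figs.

r_corr = 881 g·m⁻²·a⁻¹

carbon steel: T>10 °C ⇒ hinge -0.054·(11.4−10) = -0.0756
  Pd branch = 1.77·Pd^0.52·e^(0.02·RH+f) = 39.69 μm/a
  Sd branch = 0.102·Sd^0.62·e^(0.033·RH+0.04·T) = 72.56 μm/a
  sum: 39.69 + 72.56 → r_corr = 112.3 μm/a
Convert to mass loss: 112.3 μm/a × 7.85 g/cm³ = 881.2 g·m⁻²·a⁻¹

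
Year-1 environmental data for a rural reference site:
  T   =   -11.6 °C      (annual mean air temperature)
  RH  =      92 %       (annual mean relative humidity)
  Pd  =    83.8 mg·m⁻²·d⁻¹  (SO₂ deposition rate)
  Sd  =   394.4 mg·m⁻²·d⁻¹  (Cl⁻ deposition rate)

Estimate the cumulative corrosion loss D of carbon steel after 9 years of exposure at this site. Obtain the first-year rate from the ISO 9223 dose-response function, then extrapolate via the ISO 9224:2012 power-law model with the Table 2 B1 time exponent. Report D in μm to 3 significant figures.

carbon steel: T≤10 °C ⇒ hinge +0.150·(-11.6−10) = -3.2400
  sulphur-dioxide contribution → 4.366 μm/a
  chloride contribution → 54.34 μm/a
  total first-year rate 58.7 μm/a
ISO 9224: D(t) = r_corr · t^b with b = 0.523 (carbon steel, B1)
  D(9) = 58.7 × 9^0.523 = 58.7 × 3.156 = 185.2 μm

D(9) = 185 μm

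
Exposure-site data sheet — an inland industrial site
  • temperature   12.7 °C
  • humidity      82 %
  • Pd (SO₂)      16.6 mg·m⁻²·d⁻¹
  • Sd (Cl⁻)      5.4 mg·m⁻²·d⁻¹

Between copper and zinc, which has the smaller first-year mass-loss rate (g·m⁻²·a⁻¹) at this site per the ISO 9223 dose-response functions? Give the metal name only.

copper: f(T) = -0.080·(T−10) [T>10 °C] = -0.2160
  Pd branch = 0.0053·Pd^0.26·e^(0.059·RH+f) = 1.119 μm/a
  Sd branch = 0.01025·Sd^0.27·e^(0.036·RH+0.049·T) = 0.5765 μm/a
  sum: 1.119 + 0.5765 → r_corr = 1.695 μm/a
  mass loss = 1.695 μm/a × 8.96 g/cm³ = 15.19 g·m⁻²·a⁻¹
zinc: f(T) = -0.071·(T−10) [T>10 °C] = -0.1917
  Pd branch = 0.0129·Pd^0.44·e^(0.046·RH+f) = 1.593 μm/a
  Sd branch = 0.0175·Sd^0.57·e^(0.008·RH+0.085·T) = 0.2595 μm/a
  r_corr = 1.593 + 0.2595 = 1.853 μm/a
  mass loss = 1.853 μm/a × 7.14 g/cm³ = 13.23 g·m⁻²·a⁻¹
Ordering by g·m⁻²·a⁻¹: copper (15.2) > zinc (13.2)

zinc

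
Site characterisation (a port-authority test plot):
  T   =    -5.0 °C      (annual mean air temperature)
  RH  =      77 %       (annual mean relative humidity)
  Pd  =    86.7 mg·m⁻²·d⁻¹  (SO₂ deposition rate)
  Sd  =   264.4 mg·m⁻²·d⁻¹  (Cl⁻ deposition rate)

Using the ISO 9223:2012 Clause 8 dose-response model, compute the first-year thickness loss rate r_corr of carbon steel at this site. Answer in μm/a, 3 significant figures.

r_corr = 42.5 μm/a

carbon steel: f(T) = +0.150·(T−10) [T≤10 °C] = -2.2500
  Pd branch = 1.77·Pd^0.52·e^(0.02·RH+f) = 8.859 μm/a
  Cl⁻ term: 0.102·264.4^0.62·exp(0.033·77+0.04·-5.0) = 33.66
  r_corr = 8.859 + 33.66 = 42.52 μm/a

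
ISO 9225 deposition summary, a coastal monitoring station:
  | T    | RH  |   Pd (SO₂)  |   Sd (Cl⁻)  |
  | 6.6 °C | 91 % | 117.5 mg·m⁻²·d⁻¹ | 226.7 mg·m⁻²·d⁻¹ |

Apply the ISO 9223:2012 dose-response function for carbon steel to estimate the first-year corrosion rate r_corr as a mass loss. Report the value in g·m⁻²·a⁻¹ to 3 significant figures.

r_corr = 1.22e+03 g·m⁻²·a⁻¹

carbon steel: f(T) = +0.150·(T−10) [T≤10 °C] = -0.5100
  sulphur-dioxide contribution → 78.22 μm/a
  chloride contribution → 77.24 μm/a
  ⇒ r_corr(carbon steel) = 155.5 μm/a
Convert to mass loss: 155.5 μm/a × 7.85 g/cm³ = 1220 g·m⁻²·a⁻¹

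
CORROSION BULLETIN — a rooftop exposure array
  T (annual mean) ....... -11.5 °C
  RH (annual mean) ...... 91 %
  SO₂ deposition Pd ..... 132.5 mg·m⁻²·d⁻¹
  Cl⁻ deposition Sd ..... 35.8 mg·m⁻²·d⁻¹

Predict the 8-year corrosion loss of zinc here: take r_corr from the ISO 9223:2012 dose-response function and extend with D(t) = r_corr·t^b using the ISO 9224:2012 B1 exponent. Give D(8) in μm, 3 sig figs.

zinc: f(T) = +0.038·(T−10) [T≤10 °C] = -0.8170
  SO₂ term: 0.0129·132.5^0.44·exp(0.046·91-0.8170) = 3.217
  Cl⁻ term: 0.0175·35.8^0.57·exp(0.008·91+0.085·-11.5) = 0.1048
  r_corr = 3.217 + 0.1048 = 3.322 μm/a
Power-law: D(8) = r_corr · 8^0.813
  D(8) = 3.322 × 8^0.813 = 3.322 × 5.423 = 18.02 μm

D(8) = 18.0 μm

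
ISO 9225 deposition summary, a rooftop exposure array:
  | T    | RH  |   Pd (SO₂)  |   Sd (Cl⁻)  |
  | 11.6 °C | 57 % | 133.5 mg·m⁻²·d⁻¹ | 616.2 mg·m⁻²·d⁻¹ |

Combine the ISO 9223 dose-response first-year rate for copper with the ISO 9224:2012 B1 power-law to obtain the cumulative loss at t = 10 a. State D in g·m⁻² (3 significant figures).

D(10) = 53.2 g·m⁻²

copper: f(T) = -0.080·(T−10) [T>10 °C] = -0.1280
  sulphur-dioxide contribution → 0.4807 μm/a
  chloride contribution → 0.7979 μm/a
  ⇒ r_corr(copper) = 1.279 μm/a
Power-law: D(10) = r_corr · 10^0.667
  D(10) = 1.279 × 10^0.667 = 1.279 × 4.645 = 5.939 μm
  Mass loss = 5.939 μm × 8.96 g/cm³ = 53.22 g·m⁻²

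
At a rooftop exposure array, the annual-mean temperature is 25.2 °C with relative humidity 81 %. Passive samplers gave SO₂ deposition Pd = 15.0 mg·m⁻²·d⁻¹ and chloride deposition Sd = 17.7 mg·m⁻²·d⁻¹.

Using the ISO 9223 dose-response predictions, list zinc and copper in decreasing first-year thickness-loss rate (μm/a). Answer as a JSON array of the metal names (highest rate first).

["zinc", "copper"]

zinc: f(T) = -0.071·(T−10) [T>10 °C] = -1.0792
  SO₂ term: 0.0129·15.0^0.44·exp(0.046·81-1.0792) = 0.5992
  Cl⁻ term: 0.0175·17.7^0.57·exp(0.008·81+0.085·25.2) = 1.466
  sum: 0.5992 + 1.466 → r_corr = 2.065 μm/a
copper: T>10 °C ⇒ hinge -0.080·(25.2−10) = -1.2160
  Pd branch = 0.0053·Pd^0.26·e^(0.059·RH+f) = 0.378 μm/a
  Cl⁻ term: 0.01025·17.7^0.27·exp(0.036·81+0.049·25.2) = 1.414
  sum: 0.378 + 1.414 → r_corr = 1.792 μm/a
Ordering by μm/a: zinc (2.06) > copper (1.79)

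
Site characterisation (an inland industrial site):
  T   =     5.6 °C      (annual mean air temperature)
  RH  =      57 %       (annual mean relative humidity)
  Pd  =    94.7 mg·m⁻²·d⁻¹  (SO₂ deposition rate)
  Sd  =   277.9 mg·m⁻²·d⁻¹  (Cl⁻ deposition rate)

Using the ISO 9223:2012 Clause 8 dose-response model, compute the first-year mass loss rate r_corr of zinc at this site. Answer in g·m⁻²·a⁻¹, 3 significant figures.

zinc: T≤10 °C ⇒ hinge +0.038·(5.6−10) = -0.1672
  Pd branch = 0.0129·Pd^0.44·e^(0.046·RH+f) = 1.112 μm/a
  Sd branch = 0.0175·Sd^0.57·e^(0.008·RH+0.085·T) = 1.099 μm/a
  sum: 1.112 + 1.099 → r_corr = 2.211 μm/a
Convert to mass loss: 2.211 μm/a × 7.14 g/cm³ = 15.79 g·m⁻²·a⁻¹

r_corr = 15.8 g·m⁻²·a⁻¹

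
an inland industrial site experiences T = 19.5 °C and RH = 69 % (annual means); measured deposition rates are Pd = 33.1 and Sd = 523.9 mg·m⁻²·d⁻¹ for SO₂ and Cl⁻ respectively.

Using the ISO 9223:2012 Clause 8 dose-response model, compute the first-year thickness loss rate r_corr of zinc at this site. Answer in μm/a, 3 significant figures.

r_corr = 6.39 μm/a

zinc: temperature factor f = -0.071·(9.5) = -0.6745
  SO₂ term: 0.0129·33.1^0.44·exp(0.046·69-0.6745) = 0.7325
  Cl⁻ term: 0.0175·523.9^0.57·exp(0.008·69+0.085·19.5) = 5.657
  r_corr = 0.7325 + 5.657 = 6.39 μm/a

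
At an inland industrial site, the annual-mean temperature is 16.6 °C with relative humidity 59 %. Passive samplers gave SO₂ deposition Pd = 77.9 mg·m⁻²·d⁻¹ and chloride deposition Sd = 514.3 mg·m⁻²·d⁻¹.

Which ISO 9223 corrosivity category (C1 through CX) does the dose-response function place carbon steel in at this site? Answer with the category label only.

C5

carbon steel: temperature factor f = -0.054·(6.6) = -0.3564
  Pd branch = 1.77·Pd^0.52·e^(0.02·RH+f) = 38.84 μm/a
  Sd branch = 0.102·Sd^0.62·e^(0.033·RH+0.04·T) = 66.6 μm/a
  r_corr = 38.84 + 66.6 = 105.4 μm/a
ISO 9223 Table 2 (carbon steel): 80 < 105 ≤ 200 μm/a ⇒ C5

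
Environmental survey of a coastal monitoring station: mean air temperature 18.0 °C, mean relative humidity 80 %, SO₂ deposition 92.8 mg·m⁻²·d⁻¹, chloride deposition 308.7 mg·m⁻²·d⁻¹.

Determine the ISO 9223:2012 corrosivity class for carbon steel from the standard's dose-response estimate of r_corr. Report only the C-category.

C5

carbon steel: T>10 °C ⇒ hinge -0.054·(18.0−10) = -0.4320
  Pd branch = 1.77·Pd^0.52·e^(0.02·RH+f) = 60.03 μm/a
  Cl⁻ term: 0.102·308.7^0.62·exp(0.033·80+0.04·18.0) = 102.6
  sum: 60.03 + 102.6 → r_corr = 162.7 μm/a
163 μm/a falls in (80, 200] for carbon steel → category C5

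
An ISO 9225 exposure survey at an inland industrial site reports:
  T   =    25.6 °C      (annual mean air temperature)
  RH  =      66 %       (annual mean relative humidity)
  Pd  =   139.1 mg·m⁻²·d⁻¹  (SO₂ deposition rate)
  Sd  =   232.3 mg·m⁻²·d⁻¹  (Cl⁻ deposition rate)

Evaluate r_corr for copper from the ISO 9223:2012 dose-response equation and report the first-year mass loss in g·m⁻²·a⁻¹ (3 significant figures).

copper: temperature factor f = -0.080·(15.6) = -1.2480
  SO₂ term: 0.0053·139.1^0.26·exp(0.059·66-1.2480) = 0.2696
  Sd branch = 0.01025·Sd^0.27·e^(0.036·RH+0.049·T) = 1.684 μm/a
  r_corr = 0.2696 + 1.684 = 1.953 μm/a
Convert to mass loss: 1.953 μm/a × 8.96 g/cm³ = 17.5 g·m⁻²·a⁻¹

r_corr = 17.5 g·m⁻²·a⁻¹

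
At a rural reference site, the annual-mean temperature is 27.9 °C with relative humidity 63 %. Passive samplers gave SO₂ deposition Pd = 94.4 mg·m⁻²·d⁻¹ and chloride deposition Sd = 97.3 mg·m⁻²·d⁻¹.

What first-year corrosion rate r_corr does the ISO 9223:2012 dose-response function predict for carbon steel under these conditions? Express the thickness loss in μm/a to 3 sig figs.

carbon steel: T>10 °C ⇒ hinge -0.054·(27.9−10) = -0.9666
  SO₂ term: 1.77·94.4^0.52·exp(0.02·63-0.9666) = 25.26
  Sd branch = 0.102·Sd^0.62·e^(0.033·RH+0.04·T) = 42.54 μm/a
  sum: 25.26 + 42.54 → r_corr = 67.8 μm/a

r_corr = 67.8 μm/a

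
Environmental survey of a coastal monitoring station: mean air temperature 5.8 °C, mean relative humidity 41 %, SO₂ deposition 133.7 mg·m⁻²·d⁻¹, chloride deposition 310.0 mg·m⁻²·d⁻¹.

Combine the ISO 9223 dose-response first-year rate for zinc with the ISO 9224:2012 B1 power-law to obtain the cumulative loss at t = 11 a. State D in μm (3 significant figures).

zinc: T≤10 °C ⇒ hinge +0.038·(5.8−10) = -0.1596
  Pd branch = 0.0129·Pd^0.44·e^(0.046·RH+f) = 0.625 μm/a
  Sd branch = 0.0175·Sd^0.57·e^(0.008·RH+0.085·T) = 1.046 μm/a
  r_corr = 0.625 + 1.046 = 1.671 μm/a
ISO 9224: D(t) = r_corr · t^b with b = 0.813 (zinc, B1)
  D(11) = 1.671 × 11^0.813 = 1.671 × 7.025 = 11.74 μm

D(11) = 11.7 μm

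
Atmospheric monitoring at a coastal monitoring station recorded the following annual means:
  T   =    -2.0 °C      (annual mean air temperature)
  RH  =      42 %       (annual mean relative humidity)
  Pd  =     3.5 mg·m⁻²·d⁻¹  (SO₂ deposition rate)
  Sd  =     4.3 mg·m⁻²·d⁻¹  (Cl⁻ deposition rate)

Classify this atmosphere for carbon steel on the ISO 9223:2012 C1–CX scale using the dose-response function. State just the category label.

C2

carbon steel: f(T) = +0.150·(T−10) [T≤10 °C] = -1.8000
  Pd branch = 1.77·Pd^0.52·e^(0.02·RH+f) = 1.3 μm/a
  Cl⁻ term: 0.102·4.3^0.62·exp(0.033·42+0.04·-2.0) = 0.9301
  r_corr = 1.3 + 0.9301 = 2.23 μm/a
2.23 μm/a falls in (1.3, 25] for carbon steel → category C2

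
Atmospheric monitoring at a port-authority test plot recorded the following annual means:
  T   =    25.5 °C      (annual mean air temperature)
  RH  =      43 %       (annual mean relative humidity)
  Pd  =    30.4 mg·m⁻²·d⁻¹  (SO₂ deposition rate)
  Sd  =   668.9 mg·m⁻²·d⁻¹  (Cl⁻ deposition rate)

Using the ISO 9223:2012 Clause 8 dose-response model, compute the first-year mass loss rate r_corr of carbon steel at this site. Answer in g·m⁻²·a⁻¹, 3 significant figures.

carbon steel: f(T) = -0.054·(T−10) [T>10 °C] = -0.8370
  SO₂ term: 1.77·30.4^0.52·exp(0.02·43-0.8370) = 10.69
  Sd branch = 0.102·Sd^0.62·e^(0.033·RH+0.04·T) = 66 μm/a
  r_corr = 10.69 + 66 = 76.7 μm/a
Convert to mass loss: 76.7 μm/a × 7.85 g/cm³ = 602.1 g·m⁻²·a⁻¹

r_corr = 602 g·m⁻²·a⁻¹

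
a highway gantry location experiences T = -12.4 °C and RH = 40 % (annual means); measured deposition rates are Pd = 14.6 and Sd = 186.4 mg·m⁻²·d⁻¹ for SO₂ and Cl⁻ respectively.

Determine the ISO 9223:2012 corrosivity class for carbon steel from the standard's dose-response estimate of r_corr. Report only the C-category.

carbon steel: temperature factor f = +0.150·(-22.4) = -3.3600
  SO₂ term: 1.77·14.6^0.52·exp(0.02·40-3.3600) = 0.5516
  Cl⁻ term: 0.102·186.4^0.62·exp(0.033·40+0.04·-12.4) = 5.945
  r_corr = 0.5516 + 5.945 = 6.496 μm/a
6.5 μm/a falls in (1.3, 25] for carbon steel → category C2

C2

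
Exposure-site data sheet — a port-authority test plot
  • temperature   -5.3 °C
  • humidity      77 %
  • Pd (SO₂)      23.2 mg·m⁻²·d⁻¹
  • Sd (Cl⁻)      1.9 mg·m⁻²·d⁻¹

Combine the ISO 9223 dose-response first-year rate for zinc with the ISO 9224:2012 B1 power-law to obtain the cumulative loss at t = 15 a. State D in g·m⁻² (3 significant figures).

D(15) = 66.0 g·m⁻²

zinc: T≤10 °C ⇒ hinge +0.038·(-5.3−10) = -0.5814
  SO₂ term: 0.0129·23.2^0.44·exp(0.046·77-0.5814) = 0.9935
  Sd branch = 0.0175·Sd^0.57·e^(0.008·RH+0.085·T) = 0.02977 μm/a
  sum: 0.9935 + 0.02977 → r_corr = 1.023 μm/a
Long-term exponent b (ISO 9224 Table 2, B1) = 0.813
  D(15) = 1.023 × 15^0.813 = 1.023 × 9.04 = 9.25 μm
  Mass loss = 9.25 μm × 7.14 g/cm³ = 66.05 g·m⁻²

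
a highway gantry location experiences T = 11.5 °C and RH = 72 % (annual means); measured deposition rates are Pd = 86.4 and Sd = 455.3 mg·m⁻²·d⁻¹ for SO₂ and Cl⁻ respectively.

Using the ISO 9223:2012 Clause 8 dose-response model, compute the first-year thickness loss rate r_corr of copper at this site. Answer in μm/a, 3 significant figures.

copper: f(T) = -0.080·(T−10) [T>10 °C] = -0.1200
  sulphur-dioxide contribution → 1.048 μm/a
  chloride contribution → 1.256 μm/a
  ⇒ r_corr(copper) = 2.304 μm/a

r_corr = 2.30 μm/a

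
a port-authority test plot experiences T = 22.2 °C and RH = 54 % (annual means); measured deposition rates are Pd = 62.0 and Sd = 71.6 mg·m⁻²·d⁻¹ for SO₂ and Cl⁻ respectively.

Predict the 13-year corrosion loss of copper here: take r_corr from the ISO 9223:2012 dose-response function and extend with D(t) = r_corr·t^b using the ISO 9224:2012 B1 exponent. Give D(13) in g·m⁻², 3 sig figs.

D(13) = 40.4 g·m⁻²

copper: T>10 °C ⇒ hinge -0.080·(22.2−10) = -0.9760
  sulphur-dioxide contribution → 0.1413 μm/a
  chloride contribution → 0.6734 μm/a
  ⇒ r_corr(copper) = 0.8146 μm/a
ISO 9224: D(t) = r_corr · t^b with b = 0.667 (copper, B1)
  D(13) = 0.8146 × 13^0.667 = 0.8146 × 5.534 = 4.508 μm
  Mass loss = 4.508 μm × 8.96 g/cm³ = 40.39 g·m⁻²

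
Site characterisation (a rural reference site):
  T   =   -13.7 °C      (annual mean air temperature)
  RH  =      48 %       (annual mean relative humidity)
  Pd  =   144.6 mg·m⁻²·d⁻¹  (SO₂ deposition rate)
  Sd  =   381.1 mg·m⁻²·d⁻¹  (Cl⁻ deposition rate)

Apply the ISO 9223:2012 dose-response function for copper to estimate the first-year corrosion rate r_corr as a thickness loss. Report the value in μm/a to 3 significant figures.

r_corr = 0.163 μm/a

copper: f(T) = +0.126·(T−10) [T≤10 °C] = -2.9862
  SO₂ term: 0.0053·144.6^0.26·exp(0.059·48-2.9862) = 0.01656
  Cl⁻ term: 0.01025·381.1^0.27·exp(0.036·48+0.049·-13.7) = 0.1467
  sum: 0.01656 + 0.1467 → r_corr = 0.1633 μm/a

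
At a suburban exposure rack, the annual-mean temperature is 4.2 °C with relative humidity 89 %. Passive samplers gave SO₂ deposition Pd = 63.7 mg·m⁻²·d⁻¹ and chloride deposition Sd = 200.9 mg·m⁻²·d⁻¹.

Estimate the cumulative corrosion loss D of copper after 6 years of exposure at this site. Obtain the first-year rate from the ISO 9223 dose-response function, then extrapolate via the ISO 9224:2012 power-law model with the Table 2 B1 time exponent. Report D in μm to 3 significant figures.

D(6) = 9.03 μm

copper: T≤10 °C ⇒ hinge +0.126·(4.2−10) = -0.7308
  sulphur-dioxide contribution → 1.434 μm/a
  chloride contribution → 1.298 μm/a
  total first-year rate 2.732 μm/a
Power-law: D(6) = r_corr · 6^0.667
  D(6) = 2.732 × 6^0.667 = 2.732 × 3.304 = 9.026 μm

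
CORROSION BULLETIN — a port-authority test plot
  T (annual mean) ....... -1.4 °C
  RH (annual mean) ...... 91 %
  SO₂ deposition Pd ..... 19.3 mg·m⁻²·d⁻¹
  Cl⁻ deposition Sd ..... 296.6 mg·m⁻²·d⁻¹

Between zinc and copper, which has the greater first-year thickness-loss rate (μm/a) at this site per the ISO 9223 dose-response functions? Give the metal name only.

zinc

zinc: T≤10 °C ⇒ hinge +0.038·(-1.4−10) = -0.4332
  sulphur-dioxide contribution → 2.023 μm/a
  chloride contribution → 0.8254 μm/a
  ⇒ r_corr(zinc) = 2.849 μm/a
copper: temperature factor f = +0.126·(-11.4) = -1.4364
  sulphur-dioxide contribution → 0.584 μm/a
  chloride contribution → 1.178 μm/a
  ⇒ r_corr(copper) = 1.762 μm/a
Ordering by μm/a: zinc (2.85) > copper (1.76)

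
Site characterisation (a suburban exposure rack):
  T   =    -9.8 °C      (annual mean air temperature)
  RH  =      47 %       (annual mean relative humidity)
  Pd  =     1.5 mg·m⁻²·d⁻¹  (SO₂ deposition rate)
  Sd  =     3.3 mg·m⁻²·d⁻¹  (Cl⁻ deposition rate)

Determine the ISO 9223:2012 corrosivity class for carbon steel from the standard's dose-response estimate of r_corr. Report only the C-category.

C1

carbon steel: T≤10 °C ⇒ hinge +0.150·(-9.8−10) = -2.9700
  Pd branch = 1.77·Pd^0.52·e^(0.02·RH+f) = 0.287 μm/a
  Cl⁻ term: 0.102·3.3^0.62·exp(0.033·47+0.04·-9.8) = 0.6814
  sum: 0.287 + 0.6814 → r_corr = 0.9685 μm/a
0.968 μm/a falls in (0, 1.3] for carbon steel → category C1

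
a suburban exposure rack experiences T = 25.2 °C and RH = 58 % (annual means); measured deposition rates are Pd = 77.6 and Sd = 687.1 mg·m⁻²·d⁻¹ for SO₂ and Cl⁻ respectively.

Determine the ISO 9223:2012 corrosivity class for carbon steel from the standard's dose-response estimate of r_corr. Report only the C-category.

carbon steel: f(T) = -0.054·(T−10) [T>10 °C] = -0.8208
  Pd branch = 1.77·Pd^0.52·e^(0.02·RH+f) = 23.88 μm/a
  Sd branch = 0.102·Sd^0.62·e^(0.033·RH+0.04·T) = 108.8 μm/a
  r_corr = 23.88 + 108.8 = 132.7 μm/a
ISO 9223 Table 2 (carbon steel): 80 < 133 ≤ 200 μm/a ⇒ C5

C5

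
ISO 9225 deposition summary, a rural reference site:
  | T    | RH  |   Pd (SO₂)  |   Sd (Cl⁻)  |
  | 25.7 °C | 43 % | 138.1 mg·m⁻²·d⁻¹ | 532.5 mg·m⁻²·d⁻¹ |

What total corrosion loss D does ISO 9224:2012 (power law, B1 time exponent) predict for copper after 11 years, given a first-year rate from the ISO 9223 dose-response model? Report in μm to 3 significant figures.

D(11) = 4.92 μm

copper: T>10 °C ⇒ hinge -0.080·(25.7−10) = -1.2560
  sulphur-dioxide contribution → 0.06872 μm/a
  chloride contribution → 0.9248 μm/a
  ⇒ r_corr(copper) = 0.9935 μm/a
ISO 9224: D(t) = r_corr · t^b with b = 0.667 (copper, B1)
  D(11) = 0.9935 × 11^0.667 = 0.9935 × 4.95 = 4.918 μm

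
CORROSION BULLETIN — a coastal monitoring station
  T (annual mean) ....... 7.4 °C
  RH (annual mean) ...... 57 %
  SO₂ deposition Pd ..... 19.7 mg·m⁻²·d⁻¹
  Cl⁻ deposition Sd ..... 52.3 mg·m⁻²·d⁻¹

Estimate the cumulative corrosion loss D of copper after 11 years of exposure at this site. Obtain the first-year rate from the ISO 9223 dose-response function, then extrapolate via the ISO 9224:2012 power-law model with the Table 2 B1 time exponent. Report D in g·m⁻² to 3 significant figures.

D(11) = 25.4 g·m⁻²

copper: f(T) = +0.126·(T−10) [T≤10 °C] = -0.3276
  SO₂ term: 0.0053·19.7^0.26·exp(0.059·57-0.3276) = 0.2394
  Sd branch = 0.01025·Sd^0.27·e^(0.036·RH+0.049·T) = 0.3337 μm/a
  sum: 0.2394 + 0.3337 → r_corr = 0.5731 μm/a
ISO 9224: D(t) = r_corr · t^b with b = 0.667 (copper, B1)
  D(11) = 0.5731 × 11^0.667 = 0.5731 × 4.95 = 2.837 μm
  Mass loss = 2.837 μm × 8.96 g/cm³ = 25.42 g·m⁻²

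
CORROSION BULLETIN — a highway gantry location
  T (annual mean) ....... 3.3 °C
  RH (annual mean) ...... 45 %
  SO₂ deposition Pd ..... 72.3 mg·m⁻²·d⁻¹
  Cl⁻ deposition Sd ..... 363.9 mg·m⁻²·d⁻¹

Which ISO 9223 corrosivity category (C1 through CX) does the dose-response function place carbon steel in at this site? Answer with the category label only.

carbon steel: T≤10 °C ⇒ hinge +0.150·(3.3−10) = -1.0050
  sulphur-dioxide contribution → 14.76 μm/a
  chloride contribution → 19.89 μm/a
  ⇒ r_corr(carbon steel) = 34.65 μm/a
Category bounds: 25…50 μm/a bracket r_corr ⇒ C3

C3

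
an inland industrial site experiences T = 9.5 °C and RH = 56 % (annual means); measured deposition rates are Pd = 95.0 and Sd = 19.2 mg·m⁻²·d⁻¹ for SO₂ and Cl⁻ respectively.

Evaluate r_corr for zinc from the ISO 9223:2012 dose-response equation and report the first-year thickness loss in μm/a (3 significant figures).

zinc: f(T) = +0.038·(T−10) [T≤10 °C] = -0.0190
  Pd branch = 0.0129·Pd^0.44·e^(0.046·RH+f) = 1.234 μm/a
  Sd branch = 0.0175·Sd^0.57·e^(0.008·RH+0.085·T) = 0.331 μm/a
  r_corr = 1.234 + 0.331 = 1.565 μm/a

r_corr = 1.56 μm/a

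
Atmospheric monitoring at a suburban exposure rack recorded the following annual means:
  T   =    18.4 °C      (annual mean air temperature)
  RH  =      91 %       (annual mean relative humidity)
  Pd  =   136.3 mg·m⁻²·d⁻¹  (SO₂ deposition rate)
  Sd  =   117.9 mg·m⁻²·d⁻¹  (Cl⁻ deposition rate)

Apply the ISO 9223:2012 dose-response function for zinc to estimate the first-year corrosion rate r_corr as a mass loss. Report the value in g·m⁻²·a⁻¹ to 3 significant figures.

zinc: f(T) = -0.071·(T−10) [T>10 °C] = -0.5964
  SO₂ term: 0.0129·136.3^0.44·exp(0.046·91-0.5964) = 4.062
  Sd branch = 0.0175·Sd^0.57·e^(0.008·RH+0.085·T) = 2.625 μm/a
  r_corr = 4.062 + 2.625 = 6.687 μm/a
Convert to mass loss: 6.687 μm/a × 7.14 g/cm³ = 47.75 g·m⁻²·a⁻¹

r_corr = 47.7 g·m⁻²·a⁻¹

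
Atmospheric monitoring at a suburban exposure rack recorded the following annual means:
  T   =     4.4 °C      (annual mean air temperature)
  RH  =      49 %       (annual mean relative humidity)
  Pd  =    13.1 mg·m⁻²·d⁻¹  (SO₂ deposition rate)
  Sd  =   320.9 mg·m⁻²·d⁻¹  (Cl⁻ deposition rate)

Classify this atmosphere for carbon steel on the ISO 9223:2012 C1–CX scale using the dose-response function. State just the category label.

carbon steel: T≤10 °C ⇒ hinge +0.150·(4.4−10) = -0.8400
  Pd branch = 1.77·Pd^0.52·e^(0.02·RH+f) = 7.758 μm/a
  Sd branch = 0.102·Sd^0.62·e^(0.033·RH+0.04·T) = 21.94 μm/a
  sum: 7.758 + 21.94 → r_corr = 29.7 μm/a
29.7 μm/a falls in (25, 50] for carbon steel → category C3

C3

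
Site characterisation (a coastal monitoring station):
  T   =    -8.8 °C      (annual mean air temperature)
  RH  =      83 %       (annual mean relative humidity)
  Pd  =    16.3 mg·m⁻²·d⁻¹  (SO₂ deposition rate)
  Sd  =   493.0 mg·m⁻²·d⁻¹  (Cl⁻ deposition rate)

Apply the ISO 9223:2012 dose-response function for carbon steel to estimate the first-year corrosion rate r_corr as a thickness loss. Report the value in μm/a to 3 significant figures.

carbon steel: f(T) = +0.150·(T−10) [T≤10 °C] = -2.8200
  SO₂ term: 1.77·16.3^0.52·exp(0.02·83-2.8200) = 2.369
  Cl⁻ term: 0.102·493.0^0.62·exp(0.033·83+0.04·-8.8) = 51.86
  r_corr = 2.369 + 51.86 = 54.23 μm/a

r_corr = 54.2 μm/a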